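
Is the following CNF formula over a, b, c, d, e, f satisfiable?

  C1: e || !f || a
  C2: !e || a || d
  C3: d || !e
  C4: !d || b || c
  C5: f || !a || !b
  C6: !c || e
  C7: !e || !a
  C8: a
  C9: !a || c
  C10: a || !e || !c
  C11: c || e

Unsatisfiable

The clause (a) is unit, so a = true.
The clause (!e) is unit, so e = false.
The clause (!c) is unit, so c = false.
That conflicts with the unit clause (c).
No assignment satisfies every clause.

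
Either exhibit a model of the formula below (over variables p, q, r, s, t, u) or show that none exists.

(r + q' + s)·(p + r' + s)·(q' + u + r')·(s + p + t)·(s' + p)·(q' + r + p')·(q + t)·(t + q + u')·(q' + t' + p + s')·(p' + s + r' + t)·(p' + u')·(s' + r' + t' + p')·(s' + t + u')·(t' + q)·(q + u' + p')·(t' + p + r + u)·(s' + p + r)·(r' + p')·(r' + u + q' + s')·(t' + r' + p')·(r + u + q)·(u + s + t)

UNSATISFIABLE

Try s = 0.
Try r = 1.
(p) alone gives p = 1.
That conflicts with the unit clause (p').
Backtrack on r: now try r = 0.
(q') alone gives q = 0.
(t) alone gives t = 1.
That conflicts with the unit clause (t').
Both values of r lead to a conflict.
Backtrack on s: now try s = 1.
(p) alone gives p = 1.
(u') alone gives u = 0.
(r') alone gives r = 0.
(q') alone gives q = 0.
That conflicts with the unit clause (q).
Both values of s lead to a conflict.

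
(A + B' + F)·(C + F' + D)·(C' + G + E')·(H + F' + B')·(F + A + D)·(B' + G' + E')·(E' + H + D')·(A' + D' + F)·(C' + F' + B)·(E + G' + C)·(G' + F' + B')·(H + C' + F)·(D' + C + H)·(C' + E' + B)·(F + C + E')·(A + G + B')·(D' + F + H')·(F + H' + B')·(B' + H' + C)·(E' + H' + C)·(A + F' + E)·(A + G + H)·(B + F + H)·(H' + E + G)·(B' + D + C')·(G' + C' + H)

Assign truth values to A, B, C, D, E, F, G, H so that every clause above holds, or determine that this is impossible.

Try A = 1.
Try D = 0.
Try C = 0.
The clause (F') is unit, so F = 0.
The clause (E') is unit, so E = 0.
The clause (G') is unit, so G = 0.
The clause (H') is unit, so H = 0.
The clause (B) is unit, so B = 1.
Every clause now holds.

A ↦ 1,  B ↦ 1,  C ↦ 0,  D ↦ 0,  E ↦ 0,  F ↦ 0,  G ↦ 0,  H ↦ 0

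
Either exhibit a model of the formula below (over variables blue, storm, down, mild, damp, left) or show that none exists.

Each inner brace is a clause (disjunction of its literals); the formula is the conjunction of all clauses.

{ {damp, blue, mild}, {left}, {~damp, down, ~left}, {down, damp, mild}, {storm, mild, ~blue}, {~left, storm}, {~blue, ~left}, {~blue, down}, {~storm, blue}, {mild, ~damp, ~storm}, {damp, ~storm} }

From the singleton clause (left), left = 1.
From the singleton clause (storm), storm = 1.
From the singleton clause (~blue), blue = 0.
That conflicts with the unit clause (blue).

UNSATISFIABLE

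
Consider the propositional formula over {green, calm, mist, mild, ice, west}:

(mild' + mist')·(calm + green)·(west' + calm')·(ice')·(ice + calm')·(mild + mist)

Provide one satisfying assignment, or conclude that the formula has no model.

Unit clause (ice') forces ice = 0.
Unit clause (calm') forces calm = 0.
Unit clause (green) forces green = 1.
Branch on mild: set mild = 0.
Unit clause (mist) forces mist = 1.
No clause remains; west is free.

green=1, calm=0, mist=1, mild=0, ice=0, west=0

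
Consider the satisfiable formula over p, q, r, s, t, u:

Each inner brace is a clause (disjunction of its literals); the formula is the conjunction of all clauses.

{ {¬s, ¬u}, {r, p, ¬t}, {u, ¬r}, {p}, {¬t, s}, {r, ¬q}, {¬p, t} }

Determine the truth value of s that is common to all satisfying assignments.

Suppose s = False.
From the singleton clause (p), p = True.
From the singleton clause (¬t), t = False.
But (t) is also a unit clause — contradiction.
So every satisfying assignment has s = True.

True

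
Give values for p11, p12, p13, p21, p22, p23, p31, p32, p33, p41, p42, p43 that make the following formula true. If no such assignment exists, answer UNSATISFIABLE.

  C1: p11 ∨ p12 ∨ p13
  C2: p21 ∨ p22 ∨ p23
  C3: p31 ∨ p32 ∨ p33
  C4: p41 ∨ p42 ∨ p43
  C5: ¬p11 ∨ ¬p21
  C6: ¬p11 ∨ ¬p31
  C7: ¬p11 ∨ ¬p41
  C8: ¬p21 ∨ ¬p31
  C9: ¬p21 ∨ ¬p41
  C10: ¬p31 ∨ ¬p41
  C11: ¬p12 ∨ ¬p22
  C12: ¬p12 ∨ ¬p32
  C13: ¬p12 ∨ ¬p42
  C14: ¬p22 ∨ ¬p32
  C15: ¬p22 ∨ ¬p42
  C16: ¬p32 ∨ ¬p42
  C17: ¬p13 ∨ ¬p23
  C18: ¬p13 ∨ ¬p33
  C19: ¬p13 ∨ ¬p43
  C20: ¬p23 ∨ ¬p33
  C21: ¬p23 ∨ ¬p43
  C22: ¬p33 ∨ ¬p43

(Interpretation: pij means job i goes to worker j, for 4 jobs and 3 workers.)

Suppose p11 = False.
Suppose p12 = True.
(¬p22) alone gives p22 = False.
(¬p32) alone gives p32 = False.
(¬p42) alone gives p42 = False.
Suppose p21 = True.
(¬p31) alone gives p31 = False.
(p33) alone gives p33 = True.
(¬p41) alone gives p41 = False.
(p43) alone gives p43 = True.
That conflicts with the unit clause (¬p43).
So p21 must be the other value — set p21 = False.
(p23) alone gives p23 = True.
(¬p13) alone gives p13 = False.
(¬p33) alone gives p33 = False.
(p31) alone gives p31 = True.
(¬p41) alone gives p41 = False.
(p43) alone gives p43 = True.
That conflicts with the unit clause (¬p43).
Either choice for p21 ends in contradiction.
So p12 must be the other value — set p12 = False.
(p13) alone gives p13 = True.
(¬p23) alone gives p23 = False.
(¬p33) alone gives p33 = False.
(¬p43) alone gives p43 = False.
Suppose p21 = True.
(¬p31) alone gives p31 = False.
(p32) alone gives p32 = True.
(¬p41) alone gives p41 = False.
(p42) alone gives p42 = True.
That conflicts with the unit clause (¬p42).
So p21 must be the other value — set p21 = False.
(p22) alone gives p22 = True.
(¬p32) alone gives p32 = False.
(p31) alone gives p31 = True.
(¬p41) alone gives p41 = False.
(p42) alone gives p42 = True.
That conflicts with the unit clause (¬p42).
Either choice for p21 ends in contradiction.
Either choice for p12 ends in contradiction.
So p11 must be the other value — set p11 = True.
(¬p21) alone gives p21 = False.
(¬p31) alone gives p31 = False.
(¬p41) alone gives p41 = False.
Suppose p22 = True.
(¬p12) alone gives p12 = False.
(¬p32) alone gives p32 = False.
(p33) alone gives p33 = True.
(¬p42) alone gives p42 = False.
(p43) alone gives p43 = True.
That conflicts with the unit clause (¬p43).
So p22 must be the other value — set p22 = False.
(p23) alone gives p23 = True.
(¬p13) alone gives p13 = False.
(¬p33) alone gives p33 = False.
(p32) alone gives p32 = True.
(¬p12) alone gives p12 = False.
(¬p42) alone gives p42 = False.
(p43) alone gives p43 = True.
That conflicts with the unit clause (¬p43).
Either choice for p22 ends in contradiction.
Either choice for p11 ends in contradiction.

UNSATISFIABLE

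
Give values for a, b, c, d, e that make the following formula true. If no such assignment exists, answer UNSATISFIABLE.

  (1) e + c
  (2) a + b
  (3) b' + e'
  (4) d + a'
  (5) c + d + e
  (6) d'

(d') alone gives d = 0.
(a') alone gives a = 0.
(b) alone gives b = 1.
(e') alone gives e = 0.
(c) alone gives c = 1.
This assignment satisfies each clause.

a ↦ 0; b ↦ 1; c ↦ 1; d ↦ 0; e ↦ 0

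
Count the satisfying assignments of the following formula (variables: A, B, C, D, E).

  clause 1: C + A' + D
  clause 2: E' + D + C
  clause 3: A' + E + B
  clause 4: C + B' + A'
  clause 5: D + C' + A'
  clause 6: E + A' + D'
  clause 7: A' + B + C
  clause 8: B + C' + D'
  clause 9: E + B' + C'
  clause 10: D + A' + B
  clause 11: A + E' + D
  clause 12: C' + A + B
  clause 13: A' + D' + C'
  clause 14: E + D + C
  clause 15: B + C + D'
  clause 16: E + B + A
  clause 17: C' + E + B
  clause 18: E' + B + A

3

There are 2^5 = 32 truth assignments over (A, B, C, D, E).
Split on D. With D = 1, the clauses containing D are satisfied and D' drops from the rest; 3 of the 2^4 = 16 assignments to the other variables satisfy what remains.
With D = 0, by the same count on the reduced clause set, 0 assignments work.
Total: 3 + 0 = 3.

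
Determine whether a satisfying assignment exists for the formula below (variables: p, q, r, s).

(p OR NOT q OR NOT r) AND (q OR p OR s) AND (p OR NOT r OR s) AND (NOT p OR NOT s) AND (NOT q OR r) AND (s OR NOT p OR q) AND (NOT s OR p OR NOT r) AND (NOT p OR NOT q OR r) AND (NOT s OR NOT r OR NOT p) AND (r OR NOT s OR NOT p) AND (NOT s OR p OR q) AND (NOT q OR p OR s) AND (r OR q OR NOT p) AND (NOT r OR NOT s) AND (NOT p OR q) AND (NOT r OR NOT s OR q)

Yes

Try p = true.
The clause (NOT s) is unit, so s = false.
The clause (q) is unit, so q = true.
The clause (r) is unit, so r = true.
All clauses are satisfied.
A satisfying assignment: p=true,  q=true,  r=true,  s=false.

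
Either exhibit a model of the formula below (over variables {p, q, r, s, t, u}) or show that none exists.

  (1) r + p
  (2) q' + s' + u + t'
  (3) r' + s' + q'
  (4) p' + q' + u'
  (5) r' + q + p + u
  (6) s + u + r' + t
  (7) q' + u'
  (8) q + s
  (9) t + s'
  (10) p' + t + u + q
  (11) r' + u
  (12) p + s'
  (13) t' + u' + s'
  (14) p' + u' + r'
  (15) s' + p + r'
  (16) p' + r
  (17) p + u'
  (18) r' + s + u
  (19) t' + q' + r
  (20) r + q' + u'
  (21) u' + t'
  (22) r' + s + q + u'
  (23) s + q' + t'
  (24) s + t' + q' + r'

UNSATISFIABLE

Try r = 1.
From the singleton clause (u), u = 1.
From the singleton clause (q'), q = 0.
From the singleton clause (s), s = 1.
From the singleton clause (t), t = 1.
But (t') is also a unit clause — contradiction.
That branch fails; take r = 0 instead.
From the singleton clause (p), p = 1.
But (p') is also a unit clause — contradiction.
Neither r = 1 nor r = 0 works.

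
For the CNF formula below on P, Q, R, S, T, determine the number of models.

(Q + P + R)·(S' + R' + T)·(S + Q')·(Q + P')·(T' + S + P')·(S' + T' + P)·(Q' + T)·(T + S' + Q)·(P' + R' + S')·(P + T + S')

There are 2^5 = 32 truth assignments over (P, Q, R, S, T).
Split on S. With S = 1, the clauses containing S are satisfied and S' drops from the rest; 1 of the 2^4 = 16 assignments to the other variables satisfy what remains.
With S = 0, by the same count on the reduced clause set, 2 assignments work.
(One model: P=F, Q=F, R=T, S=F, T=F.)
Total: 1 + 2 = 3.

3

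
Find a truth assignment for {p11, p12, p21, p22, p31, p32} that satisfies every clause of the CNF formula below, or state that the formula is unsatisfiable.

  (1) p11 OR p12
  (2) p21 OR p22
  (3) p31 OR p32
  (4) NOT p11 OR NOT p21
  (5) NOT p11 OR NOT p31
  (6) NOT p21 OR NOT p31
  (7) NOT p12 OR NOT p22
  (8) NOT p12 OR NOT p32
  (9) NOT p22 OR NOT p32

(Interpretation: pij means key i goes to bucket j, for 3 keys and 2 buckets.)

UNSATISFIABLE

Branch on p11: set p11 = true.
From the singleton clause (NOT p21), p21 = false.
From the singleton clause (p22), p22 = true.
From the singleton clause (NOT p31), p31 = false.
From the singleton clause (p32), p32 = true.
Now (NOT p32) is unsatisfied and unit — conflict.
So p11 must be the other value — set p11 = false.
From the singleton clause (p12), p12 = true.
From the singleton clause (NOT p22), p22 = false.
From the singleton clause (p21), p21 = true.
From the singleton clause (NOT p31), p31 = false.
From the singleton clause (p32), p32 = true.
Now (NOT p32) is unsatisfied and unit — conflict.
Either choice for p11 ends in contradiction.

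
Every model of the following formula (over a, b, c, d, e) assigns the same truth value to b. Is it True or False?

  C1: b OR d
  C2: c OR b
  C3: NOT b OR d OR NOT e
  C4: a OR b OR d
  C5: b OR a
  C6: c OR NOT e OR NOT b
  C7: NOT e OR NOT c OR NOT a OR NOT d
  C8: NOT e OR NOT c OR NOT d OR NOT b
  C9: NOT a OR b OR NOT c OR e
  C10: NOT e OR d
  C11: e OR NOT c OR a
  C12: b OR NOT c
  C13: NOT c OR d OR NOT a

Suppose b = false.
The clause (d) is unit, so d = true.
The clause (c) is unit, so c = true.
Now (NOT c) is unsatisfied and unit — conflict.
So every satisfying assignment has b = True.

True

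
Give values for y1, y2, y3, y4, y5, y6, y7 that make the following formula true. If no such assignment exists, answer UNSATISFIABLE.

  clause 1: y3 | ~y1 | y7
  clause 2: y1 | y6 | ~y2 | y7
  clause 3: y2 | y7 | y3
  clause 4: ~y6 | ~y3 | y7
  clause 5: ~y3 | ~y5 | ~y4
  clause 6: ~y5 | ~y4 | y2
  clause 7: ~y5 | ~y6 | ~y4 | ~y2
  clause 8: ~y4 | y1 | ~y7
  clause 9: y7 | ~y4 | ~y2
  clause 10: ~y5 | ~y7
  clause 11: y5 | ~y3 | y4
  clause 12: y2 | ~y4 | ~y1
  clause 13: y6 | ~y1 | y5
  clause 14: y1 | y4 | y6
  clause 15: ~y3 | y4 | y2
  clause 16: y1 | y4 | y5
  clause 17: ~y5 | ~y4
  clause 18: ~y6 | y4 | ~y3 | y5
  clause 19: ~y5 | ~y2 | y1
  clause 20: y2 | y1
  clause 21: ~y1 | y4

y1 ↦ 1; y2 ↦ 1; y3 ↦ 0; y4 ↦ 1; y5 ↦ 0; y6 ↦ 1; y7 ↦ 1

Branch on y5: set y5 = 0.
Branch on y3: set y3 = 0.
Branch on y1: set y1 = 1.
(y7) alone gives y7 = 1.
(y6) alone gives y6 = 1.
(y4) alone gives y4 = 1.
(y2) alone gives y2 = 1.
All clauses are satisfied.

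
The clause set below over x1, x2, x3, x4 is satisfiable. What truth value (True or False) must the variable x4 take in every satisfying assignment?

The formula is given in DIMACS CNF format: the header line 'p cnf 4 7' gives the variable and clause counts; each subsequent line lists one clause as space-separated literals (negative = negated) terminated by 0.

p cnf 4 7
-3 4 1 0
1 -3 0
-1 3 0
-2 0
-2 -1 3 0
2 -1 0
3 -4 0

False

Suppose x4 = True.
Unit clause (¬x2) forces x2 = False.
Unit clause (¬x1) forces x1 = False.
Unit clause (¬x3) forces x3 = False.
That conflicts with the unit clause (x3).
So every satisfying assignment has x4 = False.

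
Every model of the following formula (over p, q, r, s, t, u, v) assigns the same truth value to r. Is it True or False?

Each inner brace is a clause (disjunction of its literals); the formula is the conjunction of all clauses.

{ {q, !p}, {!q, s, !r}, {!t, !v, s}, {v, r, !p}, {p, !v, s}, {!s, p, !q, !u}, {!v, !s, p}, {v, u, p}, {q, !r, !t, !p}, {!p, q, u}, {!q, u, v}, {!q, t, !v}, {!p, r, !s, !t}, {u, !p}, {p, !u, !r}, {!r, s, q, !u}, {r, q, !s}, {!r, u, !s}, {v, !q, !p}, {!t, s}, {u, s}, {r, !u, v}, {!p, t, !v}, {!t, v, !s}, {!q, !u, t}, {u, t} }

Suppose r = false.
Suppose q = true.
Suppose v = true.
The clause (t) is unit, so t = true.
The clause (s) is unit, so s = true.
The clause (p) is unit, so p = true.
Now (!p) is unsatisfied and unit — conflict.
That branch fails; take v = false instead.
The clause (!p) is unit, so p = false.
The clause (u) is unit, so u = true.
Now (!u) is unsatisfied and unit — conflict.
Neither v = true nor v = false works.
That branch fails; take q = false instead.
The clause (!p) is unit, so p = false.
The clause (!s) is unit, so s = false.
The clause (!v) is unit, so v = false.
The clause (u) is unit, so u = true.
Now (!u) is unsatisfied and unit — conflict.
Neither q = true nor q = false works.
So every satisfying assignment has r = True.

True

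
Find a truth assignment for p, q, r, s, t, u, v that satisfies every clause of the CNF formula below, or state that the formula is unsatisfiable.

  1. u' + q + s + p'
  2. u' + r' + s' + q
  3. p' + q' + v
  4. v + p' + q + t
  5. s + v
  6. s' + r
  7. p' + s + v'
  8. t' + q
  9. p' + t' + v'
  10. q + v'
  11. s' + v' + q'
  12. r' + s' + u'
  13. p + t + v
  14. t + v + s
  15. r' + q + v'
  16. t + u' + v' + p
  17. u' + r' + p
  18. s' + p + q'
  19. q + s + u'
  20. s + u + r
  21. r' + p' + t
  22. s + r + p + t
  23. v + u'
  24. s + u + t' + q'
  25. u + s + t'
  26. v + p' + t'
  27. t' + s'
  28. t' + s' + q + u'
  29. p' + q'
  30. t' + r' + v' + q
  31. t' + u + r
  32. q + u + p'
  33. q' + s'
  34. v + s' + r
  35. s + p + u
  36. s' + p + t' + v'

p ↦ 0; q ↦ 1; r ↦ 0; s ↦ 0; t ↦ 1; u ↦ 1; v ↦ 1

Branch on s: set s = 0.
Unit clause (v) forces v = 1.
Unit clause (p') forces p = 0.
Unit clause (q) forces q = 1.
Unit clause (u) forces u = 1.
Unit clause (t) forces t = 1.
Unit clause (r') forces r = 0.
This assignment satisfies each clause.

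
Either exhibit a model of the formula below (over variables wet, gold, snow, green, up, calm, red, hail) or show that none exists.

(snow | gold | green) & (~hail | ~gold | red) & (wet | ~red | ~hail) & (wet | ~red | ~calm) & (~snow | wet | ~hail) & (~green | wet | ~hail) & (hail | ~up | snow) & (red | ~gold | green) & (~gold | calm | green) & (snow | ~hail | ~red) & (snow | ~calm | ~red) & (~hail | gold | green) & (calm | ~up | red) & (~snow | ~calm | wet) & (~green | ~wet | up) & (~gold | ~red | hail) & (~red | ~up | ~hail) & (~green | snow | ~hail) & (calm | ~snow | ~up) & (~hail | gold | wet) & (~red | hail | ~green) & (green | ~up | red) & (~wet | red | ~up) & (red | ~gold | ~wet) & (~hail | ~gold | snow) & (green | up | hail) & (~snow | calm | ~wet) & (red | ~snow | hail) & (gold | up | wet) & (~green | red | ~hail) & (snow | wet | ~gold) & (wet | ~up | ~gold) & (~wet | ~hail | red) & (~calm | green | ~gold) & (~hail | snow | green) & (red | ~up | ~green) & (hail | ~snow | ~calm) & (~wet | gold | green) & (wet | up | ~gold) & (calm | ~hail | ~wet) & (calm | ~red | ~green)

Suppose snow = 1.
Suppose wet = 1.
Unit clause (calm) forces calm = 1.
Unit clause (hail) forces hail = 1.
Unit clause (red) forces red = 1.
Unit clause (~up) forces up = 0.
Unit clause (~green) forces green = 0.
Unit clause (gold) forces gold = 1.
Now (~gold) is unsatisfied and unit — conflict.
So wet must be the other value — set wet = 0.
Unit clause (~hail) forces hail = 0.
Unit clause (~calm) forces calm = 0.
Unit clause (~up) forces up = 0.
Unit clause (green) forces green = 1.
Unit clause (~red) forces red = 0.
Now (red) is unsatisfied and unit — conflict.
Either choice for wet ends in contradiction.
So snow must be the other value — set snow = 0.
Suppose gold = 1.
Unit clause (~hail) forces hail = 0.
Unit clause (~up) forces up = 0.
Unit clause (~red) forces red = 0.
Unit clause (green) forces green = 1.
Unit clause (~wet) forces wet = 0.
Now (wet) is unsatisfied and unit — conflict.
So gold must be the other value — set gold = 0.
Unit clause (green) forces green = 1.
Unit clause (~hail) forces hail = 0.
Unit clause (~up) forces up = 0.
Unit clause (~wet) forces wet = 0.
Now (wet) is unsatisfied and unit — conflict.
Either choice for gold ends in contradiction.
Either choice for snow ends in contradiction.

UNSATISFIABLE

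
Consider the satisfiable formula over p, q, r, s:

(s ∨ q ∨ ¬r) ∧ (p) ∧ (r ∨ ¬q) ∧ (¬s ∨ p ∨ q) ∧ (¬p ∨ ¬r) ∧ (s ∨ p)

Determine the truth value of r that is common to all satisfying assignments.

Suppose r = True.
Unit clause (p) forces p = True.
That conflicts with the unit clause (¬p).
So every satisfying assignment has r = False.

False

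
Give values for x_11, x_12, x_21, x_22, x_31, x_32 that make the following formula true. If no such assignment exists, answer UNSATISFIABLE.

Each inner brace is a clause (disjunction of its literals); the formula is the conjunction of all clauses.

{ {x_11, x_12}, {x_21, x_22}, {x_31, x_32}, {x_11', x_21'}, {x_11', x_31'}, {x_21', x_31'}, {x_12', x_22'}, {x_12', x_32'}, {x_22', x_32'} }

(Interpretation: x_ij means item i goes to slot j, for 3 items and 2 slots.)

Branch on x_11: set x_11 = 1.
From the singleton clause (x_21'), x_21 = 0.
From the singleton clause (x_22), x_22 = 1.
From the singleton clause (x_31'), x_31 = 0.
From the singleton clause (x_32), x_32 = 1.
But (x_32') is also a unit clause — contradiction.
So x_11 must be the other value — set x_11 = 0.
From the singleton clause (x_12), x_12 = 1.
From the singleton clause (x_22'), x_22 = 0.
From the singleton clause (x_21), x_21 = 1.
From the singleton clause (x_31'), x_31 = 0.
From the singleton clause (x_32), x_32 = 1.
But (x_32') is also a unit clause — contradiction.
Either choice for x_11 ends in contradiction.

UNSATISFIABLE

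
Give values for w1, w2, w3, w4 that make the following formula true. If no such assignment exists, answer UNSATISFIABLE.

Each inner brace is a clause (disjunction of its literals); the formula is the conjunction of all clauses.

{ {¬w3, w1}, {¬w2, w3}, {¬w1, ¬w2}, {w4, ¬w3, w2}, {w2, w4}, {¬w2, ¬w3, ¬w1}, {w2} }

UNSATISFIABLE

The clause (w2) is unit, so w2 = True.
The clause (w3) is unit, so w3 = True.
The clause (w1) is unit, so w1 = True.
That conflicts with the unit clause (¬w1).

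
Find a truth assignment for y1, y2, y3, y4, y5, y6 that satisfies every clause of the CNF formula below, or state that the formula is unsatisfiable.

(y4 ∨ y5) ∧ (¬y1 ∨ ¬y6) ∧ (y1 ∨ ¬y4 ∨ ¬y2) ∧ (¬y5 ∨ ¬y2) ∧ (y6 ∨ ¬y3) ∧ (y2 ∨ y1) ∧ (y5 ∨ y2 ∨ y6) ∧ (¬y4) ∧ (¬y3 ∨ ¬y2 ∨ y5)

y1: True; y2: False; y3: False; y4: False; y5: True; y6: False

The clause (¬y4) is unit, so y4 = False.
The clause (y5) is unit, so y5 = True.
The clause (¬y2) is unit, so y2 = False.
The clause (y1) is unit, so y1 = True.
The clause (¬y6) is unit, so y6 = False.
The clause (¬y3) is unit, so y3 = False.
All clauses are satisfied.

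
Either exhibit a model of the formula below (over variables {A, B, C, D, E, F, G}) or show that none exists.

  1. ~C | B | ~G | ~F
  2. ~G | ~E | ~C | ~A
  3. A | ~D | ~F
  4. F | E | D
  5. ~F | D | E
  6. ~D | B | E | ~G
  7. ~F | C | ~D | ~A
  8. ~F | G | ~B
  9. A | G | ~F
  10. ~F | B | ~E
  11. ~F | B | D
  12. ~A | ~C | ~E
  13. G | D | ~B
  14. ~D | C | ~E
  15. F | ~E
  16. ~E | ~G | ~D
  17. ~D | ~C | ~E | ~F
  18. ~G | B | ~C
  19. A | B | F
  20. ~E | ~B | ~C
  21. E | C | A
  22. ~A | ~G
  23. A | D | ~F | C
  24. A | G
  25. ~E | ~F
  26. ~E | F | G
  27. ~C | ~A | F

A ↦ 1; B ↦ 1; C ↦ 0; D ↦ 1; E ↦ 0; F ↦ 0; G ↦ 0

Suppose F = 0.
(~E) alone gives E = 0.
(D) alone gives D = 1.
Suppose B = 1.
Suppose C = 0.
(A) alone gives A = 1.
(~G) alone gives G = 0.
This assignment satisfies each clause.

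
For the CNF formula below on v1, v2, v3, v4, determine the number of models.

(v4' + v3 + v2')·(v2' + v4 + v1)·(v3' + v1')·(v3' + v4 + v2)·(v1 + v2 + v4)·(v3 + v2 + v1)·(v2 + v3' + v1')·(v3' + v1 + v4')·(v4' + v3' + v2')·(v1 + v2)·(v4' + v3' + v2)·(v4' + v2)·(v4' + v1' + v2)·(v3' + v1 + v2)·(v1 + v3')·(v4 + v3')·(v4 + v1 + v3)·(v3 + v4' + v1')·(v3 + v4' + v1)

There are 2^4 = 16 truth assignments over (v1, v2, v3, v4).
Split on v2. With v2 = 1, the clauses containing v2 are satisfied and v2' drops from the rest; 1 of the 2^3 = 8 assignments to the other variables satisfy what remains.
With v2 = 0, by the same count on the reduced clause set, 1 assignment works.
(One model: v1=T, v2=F, v3=F, v4=F.)
Total: 1 + 1 = 2.

2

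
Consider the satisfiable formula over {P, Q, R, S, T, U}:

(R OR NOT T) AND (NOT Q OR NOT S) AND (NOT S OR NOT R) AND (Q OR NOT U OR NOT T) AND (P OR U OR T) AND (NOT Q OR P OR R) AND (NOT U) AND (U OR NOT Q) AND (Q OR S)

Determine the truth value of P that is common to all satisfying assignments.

Suppose P = false.
From the singleton clause (NOT U), U = false.
From the singleton clause (T), T = true.
From the singleton clause (R), R = true.
From the singleton clause (NOT S), S = false.
From the singleton clause (NOT Q), Q = false.
That conflicts with the unit clause (Q).
So every satisfying assignment has P = True.

True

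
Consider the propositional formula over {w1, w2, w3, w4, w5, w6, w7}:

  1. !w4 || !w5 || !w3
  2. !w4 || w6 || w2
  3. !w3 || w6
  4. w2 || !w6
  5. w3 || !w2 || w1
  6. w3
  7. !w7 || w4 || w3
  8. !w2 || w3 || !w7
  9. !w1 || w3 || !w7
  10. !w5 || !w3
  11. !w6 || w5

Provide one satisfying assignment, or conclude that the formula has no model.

(w3) alone gives w3 = true.
(w6) alone gives w6 = true.
(w2) alone gives w2 = true.
(!w5) alone gives w5 = false.
Now (w5) is unsatisfied and unit — conflict.

UNSATISFIABLE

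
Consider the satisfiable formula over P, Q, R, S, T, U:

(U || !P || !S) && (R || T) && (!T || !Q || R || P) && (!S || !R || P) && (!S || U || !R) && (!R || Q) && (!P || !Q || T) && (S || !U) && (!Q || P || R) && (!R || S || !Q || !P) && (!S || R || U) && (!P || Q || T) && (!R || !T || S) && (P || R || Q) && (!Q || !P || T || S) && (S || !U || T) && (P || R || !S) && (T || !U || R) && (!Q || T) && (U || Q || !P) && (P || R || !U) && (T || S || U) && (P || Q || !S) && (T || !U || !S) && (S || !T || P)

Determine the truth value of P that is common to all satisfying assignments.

Suppose P = false.
Case R = true:
From the singleton clause (!S), S = false.
From the singleton clause (Q), Q = true.
From the singleton clause (!U), U = false.
From the singleton clause (!T), T = false.
That conflicts with the unit clause (T).
Backtrack on R: now try R = false.
From the singleton clause (T), T = true.
From the singleton clause (!Q), Q = false.
That conflicts with the unit clause (Q).
Both values of R lead to a conflict.
So every satisfying assignment has P = True.

True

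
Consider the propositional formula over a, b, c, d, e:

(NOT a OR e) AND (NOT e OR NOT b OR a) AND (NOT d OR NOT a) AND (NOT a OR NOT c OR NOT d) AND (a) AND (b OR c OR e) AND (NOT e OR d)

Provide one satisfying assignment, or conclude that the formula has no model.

UNSATISFIABLE

From the singleton clause (a), a = true.
From the singleton clause (e), e = true.
From the singleton clause (NOT d), d = false.
That conflicts with the unit clause (d).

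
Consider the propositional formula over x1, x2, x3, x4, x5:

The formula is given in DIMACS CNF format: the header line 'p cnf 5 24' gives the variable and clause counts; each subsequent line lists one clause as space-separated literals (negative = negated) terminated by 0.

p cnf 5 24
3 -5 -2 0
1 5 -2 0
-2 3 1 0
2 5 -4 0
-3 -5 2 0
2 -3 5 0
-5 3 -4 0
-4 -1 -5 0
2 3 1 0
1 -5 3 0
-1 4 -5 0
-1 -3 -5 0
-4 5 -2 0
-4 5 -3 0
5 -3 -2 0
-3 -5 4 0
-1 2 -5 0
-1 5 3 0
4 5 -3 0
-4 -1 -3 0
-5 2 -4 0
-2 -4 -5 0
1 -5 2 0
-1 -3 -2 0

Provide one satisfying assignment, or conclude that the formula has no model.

Try x3 = True.
Try x5 = False.
Unit clause (x2) forces x2 = True.
That conflicts with the unit clause (¬x2).
So x5 must be the other value — set x5 = True.
Unit clause (x2) forces x2 = True.
Unit clause (¬x1) forces x1 = False.
Unit clause (x4) forces x4 = True.
That conflicts with the unit clause (¬x4).
Either choice for x5 ends in contradiction.
So x3 must be the other value — set x3 = False.
Try x5 = False.
Unit clause (¬x1) forces x1 = False.
Unit clause (¬x2) forces x2 = False.
That conflicts with the unit clause (x2).
So x5 must be the other value — set x5 = True.
Unit clause (¬x2) forces x2 = False.
Unit clause (¬x4) forces x4 = False.
Unit clause (x1) forces x1 = True.
That conflicts with the unit clause (¬x1).
Either choice for x5 ends in contradiction.
Either choice for x3 ends in contradiction.

UNSATISFIABLE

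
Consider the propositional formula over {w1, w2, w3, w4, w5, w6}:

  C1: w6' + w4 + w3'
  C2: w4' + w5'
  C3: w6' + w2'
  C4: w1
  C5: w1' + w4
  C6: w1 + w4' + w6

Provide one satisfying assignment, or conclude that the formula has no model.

From the singleton clause (w1), w1 = 1.
From the singleton clause (w4), w4 = 1.
From the singleton clause (w5'), w5 = 0.
Case w6 = 0:
Every clause is now satisfied; w2, w3 are unconstrained.

w1 ↦ 1,  w2 ↦ 1,  w3 ↦ 0,  w4 ↦ 1,  w5 ↦ 0,  w6 ↦ 0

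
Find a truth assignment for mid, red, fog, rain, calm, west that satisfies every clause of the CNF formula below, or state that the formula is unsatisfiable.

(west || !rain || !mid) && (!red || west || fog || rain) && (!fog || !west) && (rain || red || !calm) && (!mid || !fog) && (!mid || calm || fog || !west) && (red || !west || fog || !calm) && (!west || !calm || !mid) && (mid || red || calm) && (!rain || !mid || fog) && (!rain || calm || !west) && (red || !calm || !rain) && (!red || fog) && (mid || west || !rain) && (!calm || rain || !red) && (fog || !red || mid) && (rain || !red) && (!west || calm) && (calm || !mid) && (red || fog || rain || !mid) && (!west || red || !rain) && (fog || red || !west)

Case fog = false:
Unit clause (!red) forces red = false.
Unit clause (!west) forces west = false.
Case rain = false:
Unit clause (!calm) forces calm = false.
Unit clause (mid) forces mid = true.
But (!mid) is also a unit clause — contradiction.
Backtrack on rain: now try rain = true.
Unit clause (!mid) forces mid = false.
But (mid) is also a unit clause — contradiction.
Neither rain = true nor rain = false works.
Backtrack on fog: now try fog = true.
Unit clause (!west) forces west = false.
Unit clause (!mid) forces mid = false.
Unit clause (!rain) forces rain = false.
Unit clause (!red) forces red = false.
Unit clause (!calm) forces calm = false.
But (calm) is also a unit clause — contradiction.
Neither fog = true nor fog = false works.

UNSATISFIABLE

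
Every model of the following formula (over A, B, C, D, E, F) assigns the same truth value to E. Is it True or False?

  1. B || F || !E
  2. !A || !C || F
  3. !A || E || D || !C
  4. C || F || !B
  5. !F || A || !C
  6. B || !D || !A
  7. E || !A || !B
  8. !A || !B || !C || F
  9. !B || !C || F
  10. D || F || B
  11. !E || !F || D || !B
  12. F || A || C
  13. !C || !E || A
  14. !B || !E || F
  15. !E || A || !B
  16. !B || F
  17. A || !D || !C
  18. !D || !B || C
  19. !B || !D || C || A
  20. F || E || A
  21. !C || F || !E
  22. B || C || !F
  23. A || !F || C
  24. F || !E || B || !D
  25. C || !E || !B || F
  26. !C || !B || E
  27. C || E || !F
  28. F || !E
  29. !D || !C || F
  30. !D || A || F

True

Suppose E = false.
Case A = false:
The clause (F) is unit, so F = true.
The clause (!C) is unit, so C = false.
That conflicts with the unit clause (C).
Backtrack on A: now try A = true.
The clause (!B) is unit, so B = false.
The clause (!D) is unit, so D = false.
The clause (!C) is unit, so C = false.
The clause (F) is unit, so F = true.
That conflicts with the unit clause (!F).
Neither A = true nor A = false works.
So every satisfying assignment has E = True.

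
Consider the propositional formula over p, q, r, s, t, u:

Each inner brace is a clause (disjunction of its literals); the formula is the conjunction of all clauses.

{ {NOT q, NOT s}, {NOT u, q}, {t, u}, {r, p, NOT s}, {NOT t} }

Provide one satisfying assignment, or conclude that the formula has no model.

(NOT t) alone gives t = false.
(u) alone gives u = true.
(q) alone gives q = true.
(NOT s) alone gives s = false.
Every clause is now satisfied; p, r are unconstrained.

p ↦ false,  q ↦ true,  r ↦ false,  s ↦ false,  t ↦ false,  u ↦ true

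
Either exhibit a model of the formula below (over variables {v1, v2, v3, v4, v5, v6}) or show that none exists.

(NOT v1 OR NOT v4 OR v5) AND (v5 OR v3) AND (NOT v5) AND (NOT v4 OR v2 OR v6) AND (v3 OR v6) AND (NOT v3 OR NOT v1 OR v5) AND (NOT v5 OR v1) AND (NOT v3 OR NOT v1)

From the singleton clause (NOT v5), v5 = false.
From the singleton clause (v3), v3 = true.
From the singleton clause (NOT v1), v1 = false.
Case v4 = false:
No clause remains; v2, v6 are free.

v1 ↦ false,  v2 ↦ false,  v3 ↦ true,  v4 ↦ false,  v5 ↦ false,  v6 ↦ false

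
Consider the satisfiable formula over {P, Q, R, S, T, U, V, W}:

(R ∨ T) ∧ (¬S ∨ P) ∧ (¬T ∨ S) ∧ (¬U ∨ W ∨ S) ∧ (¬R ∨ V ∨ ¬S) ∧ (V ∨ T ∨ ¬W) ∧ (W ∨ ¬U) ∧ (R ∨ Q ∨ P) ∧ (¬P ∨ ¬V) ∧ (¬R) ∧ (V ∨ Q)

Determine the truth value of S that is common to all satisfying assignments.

Suppose S = False.
The clause (¬T) is unit, so T = False.
The clause (R) is unit, so R = True.
That conflicts with the unit clause (¬R).
So every satisfying assignment has S = True.

True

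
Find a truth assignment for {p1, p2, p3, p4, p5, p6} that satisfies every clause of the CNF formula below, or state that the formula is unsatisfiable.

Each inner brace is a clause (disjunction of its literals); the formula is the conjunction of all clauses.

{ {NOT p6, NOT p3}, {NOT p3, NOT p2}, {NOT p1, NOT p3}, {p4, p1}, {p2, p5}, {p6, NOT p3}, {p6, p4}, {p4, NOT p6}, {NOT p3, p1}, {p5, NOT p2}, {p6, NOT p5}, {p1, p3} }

Try p6 = true.
From the singleton clause (NOT p3), p3 = false.
From the singleton clause (p4), p4 = true.
From the singleton clause (p1), p1 = true.
Try p2 = false.
From the singleton clause (p5), p5 = true.
This assignment satisfies each clause.

p1=true,  p2=false,  p3=false,  p4=true,  p5=true,  p6=true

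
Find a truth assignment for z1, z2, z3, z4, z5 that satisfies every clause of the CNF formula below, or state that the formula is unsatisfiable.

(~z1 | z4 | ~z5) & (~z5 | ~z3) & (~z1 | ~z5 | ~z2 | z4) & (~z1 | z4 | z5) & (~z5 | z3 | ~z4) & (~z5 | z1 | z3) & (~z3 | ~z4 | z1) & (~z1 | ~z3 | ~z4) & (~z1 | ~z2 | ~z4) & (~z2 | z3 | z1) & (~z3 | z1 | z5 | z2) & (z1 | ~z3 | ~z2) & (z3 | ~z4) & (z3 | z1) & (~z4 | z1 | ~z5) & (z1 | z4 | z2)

UNSATISFIABLE

Case z5 = 0:
Case z1 = 0:
The clause (z3) is unit, so z3 = 1.
The clause (~z4) is unit, so z4 = 0.
The clause (z2) is unit, so z2 = 1.
Now (~z2) is unsatisfied and unit — conflict.
That branch fails; take z1 = 1 instead.
The clause (z4) is unit, so z4 = 1.
The clause (~z3) is unit, so z3 = 0.
Now (z3) is unsatisfied and unit — conflict.
Neither z1 = 1 nor z1 = 0 works.
That branch fails; take z5 = 1 instead.
The clause (~z3) is unit, so z3 = 0.
The clause (~z4) is unit, so z4 = 0.
The clause (~z1) is unit, so z1 = 0.
Now (z1) is unsatisfied and unit — conflict.
Neither z5 = 1 nor z5 = 0 works.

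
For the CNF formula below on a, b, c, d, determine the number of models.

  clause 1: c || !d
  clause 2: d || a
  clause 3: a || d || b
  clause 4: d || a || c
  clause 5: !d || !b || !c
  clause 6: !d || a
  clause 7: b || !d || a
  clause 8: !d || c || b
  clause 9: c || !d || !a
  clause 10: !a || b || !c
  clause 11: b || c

2

There are 2^4 = 16 truth assignments over (a, b, c, d).
Split on c. With c = true, the clauses containing c are satisfied and !c drops from the rest; 1 of the 2^3 = 8 assignments to the other variables satisfy what remains.
With c = false, by the same count on the reduced clause set, 1 assignment works.
Total: 1 + 1 = 2.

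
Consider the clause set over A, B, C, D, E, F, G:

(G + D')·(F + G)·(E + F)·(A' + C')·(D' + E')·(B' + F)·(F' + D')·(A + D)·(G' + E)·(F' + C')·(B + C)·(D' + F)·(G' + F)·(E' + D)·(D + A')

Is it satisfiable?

Case G = 1:
(E) alone gives E = 1.
(D') alone gives D = 0.
But (D) is also a unit clause — contradiction.
Undo G and try G = 0.
(D') alone gives D = 0.
(F) alone gives F = 1.
(A) alone gives A = 1.
But (A') is also a unit clause — contradiction.
Both values of G lead to a conflict.
No assignment satisfies every clause.

No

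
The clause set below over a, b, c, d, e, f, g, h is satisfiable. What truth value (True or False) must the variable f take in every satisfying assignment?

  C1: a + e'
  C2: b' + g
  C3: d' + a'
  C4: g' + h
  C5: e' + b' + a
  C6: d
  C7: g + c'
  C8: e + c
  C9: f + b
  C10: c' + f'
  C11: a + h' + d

False

Suppose f = 1.
The clause (d) is unit, so d = 1.
The clause (a') is unit, so a = 0.
The clause (e') is unit, so e = 0.
The clause (c) is unit, so c = 1.
Now (c') is unsatisfied and unit — conflict.
So every satisfying assignment has f = False.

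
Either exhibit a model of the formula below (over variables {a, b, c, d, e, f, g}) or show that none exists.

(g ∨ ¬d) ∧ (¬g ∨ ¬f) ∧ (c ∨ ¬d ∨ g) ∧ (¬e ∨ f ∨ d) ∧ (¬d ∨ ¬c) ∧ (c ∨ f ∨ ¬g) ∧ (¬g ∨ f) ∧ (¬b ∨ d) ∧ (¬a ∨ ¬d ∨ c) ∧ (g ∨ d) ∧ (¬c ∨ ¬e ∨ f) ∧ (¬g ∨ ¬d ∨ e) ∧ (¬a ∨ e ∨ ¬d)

UNSATISFIABLE

Try g = True.
(¬f) alone gives f = False.
Now (f) is unsatisfied and unit — conflict.
Undo g and try g = False.
(¬d) alone gives d = False.
Now (d) is unsatisfied and unit — conflict.
Either choice for g ends in contradiction.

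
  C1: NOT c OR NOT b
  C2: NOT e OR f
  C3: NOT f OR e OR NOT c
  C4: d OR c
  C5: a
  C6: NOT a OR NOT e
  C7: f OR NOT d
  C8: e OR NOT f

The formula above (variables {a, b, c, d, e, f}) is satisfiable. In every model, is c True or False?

Suppose c = false.
The clause (d) is unit, so d = true.
The clause (a) is unit, so a = true.
The clause (NOT e) is unit, so e = false.
The clause (f) is unit, so f = true.
Now (NOT f) is unsatisfied and unit — conflict.
So every satisfying assignment has c = True.

True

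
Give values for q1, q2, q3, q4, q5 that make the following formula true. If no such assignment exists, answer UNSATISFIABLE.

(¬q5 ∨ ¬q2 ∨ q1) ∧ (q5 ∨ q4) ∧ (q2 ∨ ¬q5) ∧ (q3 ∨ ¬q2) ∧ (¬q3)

q1=True,  q2=False,  q3=False,  q4=True,  q5=False

Unit clause (¬q3) forces q3 = False.
Unit clause (¬q2) forces q2 = False.
Unit clause (¬q5) forces q5 = False.
Unit clause (q4) forces q4 = True.
All clauses hold; q1 can take either value.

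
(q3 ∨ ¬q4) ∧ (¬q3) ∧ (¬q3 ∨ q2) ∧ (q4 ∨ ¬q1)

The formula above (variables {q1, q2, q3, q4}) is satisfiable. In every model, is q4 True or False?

False

Suppose q4 = True.
The clause (q3) is unit, so q3 = True.
But (¬q3) is also a unit clause — contradiction.
So every satisfying assignment has q4 = False.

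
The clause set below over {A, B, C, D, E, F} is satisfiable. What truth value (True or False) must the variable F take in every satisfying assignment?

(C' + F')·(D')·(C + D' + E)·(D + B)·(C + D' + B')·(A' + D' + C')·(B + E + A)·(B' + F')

False

Suppose F = 1.
(C') alone gives C = 0.
(D') alone gives D = 0.
(B) alone gives B = 1.
But (B') is also a unit clause — contradiction.
So every satisfying assignment has F = False.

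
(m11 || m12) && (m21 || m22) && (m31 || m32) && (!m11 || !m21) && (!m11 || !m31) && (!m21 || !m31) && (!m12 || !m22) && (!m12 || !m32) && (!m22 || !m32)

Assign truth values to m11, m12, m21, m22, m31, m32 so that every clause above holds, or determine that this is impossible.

Branch on m11: set m11 = true.
The clause (!m21) is unit, so m21 = false.
The clause (m22) is unit, so m22 = true.
The clause (!m31) is unit, so m31 = false.
The clause (m32) is unit, so m32 = true.
That conflicts with the unit clause (!m32).
So m11 must be the other value — set m11 = false.
The clause (m12) is unit, so m12 = true.
The clause (!m22) is unit, so m22 = false.
The clause (m21) is unit, so m21 = true.
The clause (!m31) is unit, so m31 = false.
The clause (m32) is unit, so m32 = true.
That conflicts with the unit clause (!m32).
Both values of m11 lead to a conflict.

UNSATISFIABLE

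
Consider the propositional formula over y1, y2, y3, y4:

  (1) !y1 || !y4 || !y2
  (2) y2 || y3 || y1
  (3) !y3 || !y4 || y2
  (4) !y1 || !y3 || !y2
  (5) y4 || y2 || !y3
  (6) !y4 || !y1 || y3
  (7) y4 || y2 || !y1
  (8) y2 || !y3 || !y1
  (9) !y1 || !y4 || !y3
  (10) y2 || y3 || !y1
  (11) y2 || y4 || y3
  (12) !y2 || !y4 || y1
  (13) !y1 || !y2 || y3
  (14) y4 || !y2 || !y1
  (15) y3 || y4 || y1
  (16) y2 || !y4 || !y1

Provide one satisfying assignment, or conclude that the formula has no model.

Case y1 = false:
Case y2 = true:
From the singleton clause (!y4), y4 = false.
From the singleton clause (y3), y3 = true.
This assignment satisfies each clause.

y1: false; y2: true; y3: true; y4: false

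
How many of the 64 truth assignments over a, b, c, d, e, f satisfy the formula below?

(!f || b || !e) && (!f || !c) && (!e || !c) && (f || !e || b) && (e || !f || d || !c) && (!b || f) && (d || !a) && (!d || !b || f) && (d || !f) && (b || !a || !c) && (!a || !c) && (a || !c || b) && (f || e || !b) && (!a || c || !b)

There are 2^6 = 64 truth assignments over (a, b, c, d, e, f).
Split on a. With a = true, the clauses containing a are satisfied and !a drops from the rest; 2 of the 2^5 = 32 assignments to the other variables satisfy what remains.
With a = false, by the same count on the reduced clause set, 5 assignments work.
(One model: a=F, b=F, c=F, d=F, e=F, f=F.)
Total: 2 + 5 = 7.

7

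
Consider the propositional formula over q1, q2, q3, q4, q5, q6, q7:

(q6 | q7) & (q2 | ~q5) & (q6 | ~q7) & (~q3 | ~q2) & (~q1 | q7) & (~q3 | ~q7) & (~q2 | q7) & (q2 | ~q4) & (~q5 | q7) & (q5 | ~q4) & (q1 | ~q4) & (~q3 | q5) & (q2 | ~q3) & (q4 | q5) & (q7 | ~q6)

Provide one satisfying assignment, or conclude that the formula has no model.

q1: 0, q2: 1, q3: 0, q4: 0, q5: 1, q6: 1, q7: 1

Case q6 = 1:
Unit clause (q7) forces q7 = 1.
Unit clause (~q3) forces q3 = 0.
Case q2 = 1:
Case q5 = 1:
Case q1 = 0:
Unit clause (~q4) forces q4 = 0.
Every clause now holds.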